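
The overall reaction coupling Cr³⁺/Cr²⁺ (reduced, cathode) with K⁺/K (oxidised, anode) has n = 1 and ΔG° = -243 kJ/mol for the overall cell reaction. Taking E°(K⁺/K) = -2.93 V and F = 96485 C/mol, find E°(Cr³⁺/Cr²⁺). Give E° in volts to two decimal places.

E°cell = −ΔG°/(nF) = −(-243×10³)/((1)(96485)) = +2.519 V.
Since Cr³⁺/Cr²⁺ is the cathode and K⁺/K the anode, E°cell = E°(Cr³⁺/Cr²⁺) − E°(K⁺/K).
So E°(Cr³⁺/Cr²⁺) = E°cell + E°(K⁺/K) = +2.519 + (-2.93) = -0.41 V.

-0.41 V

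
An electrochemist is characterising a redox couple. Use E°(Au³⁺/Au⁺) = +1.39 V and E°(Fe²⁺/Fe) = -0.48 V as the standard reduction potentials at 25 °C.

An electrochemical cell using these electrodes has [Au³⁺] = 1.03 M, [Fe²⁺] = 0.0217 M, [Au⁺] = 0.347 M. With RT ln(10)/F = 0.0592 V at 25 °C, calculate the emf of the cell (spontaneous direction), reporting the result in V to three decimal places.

+1.933 V

Au³⁺/Au⁺ is the cathode (higher E°), Fe²⁺/Fe the anode: E°cell = +1.39 − (-0.48) = +1.87 V, n = 2.
Overall: Au³⁺(aq) + Fe(s) → Au⁺(aq) + Fe²⁺(aq)
Q = [Au⁺]·[Fe²⁺] / ([Au³⁺]); log Q = -2.136.
E = E° − (0.0592/n) log Q = +1.87 − (0.0592/2)(-2.136) = +1.933 V.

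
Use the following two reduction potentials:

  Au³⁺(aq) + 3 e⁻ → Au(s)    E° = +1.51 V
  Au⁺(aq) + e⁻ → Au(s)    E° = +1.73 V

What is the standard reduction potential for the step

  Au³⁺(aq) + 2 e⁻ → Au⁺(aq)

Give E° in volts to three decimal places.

+1.400 V

Sequential free energies add, so n₃E°₃ = n₁E°₁ + n₂E°₂.
With n₃ = 3, and the known step contributing 1×(+1.73) V, the unknown satisfies 2·E° = 3×(+1.51) − 1×(+1.73) = +2.800.
E° = +2.800 / 2 = +1.400 V.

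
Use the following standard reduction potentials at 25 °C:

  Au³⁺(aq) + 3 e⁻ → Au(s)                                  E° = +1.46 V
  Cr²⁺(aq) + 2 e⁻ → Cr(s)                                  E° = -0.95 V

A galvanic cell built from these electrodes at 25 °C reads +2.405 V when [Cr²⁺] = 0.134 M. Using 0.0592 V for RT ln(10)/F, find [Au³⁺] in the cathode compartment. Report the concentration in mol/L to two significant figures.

Au³⁺/Au is the cathode, Cr²⁺/Cr the anode: E°cell = +2.41 V, n = 6.
Overall reaction: 2 Au³⁺(aq) + 3 Cr(s) → 2 Au(s) + 3 Cr²⁺(aq); Q = [Cr²⁺]^3/[Au³⁺]^2.
From E = E° − (0.0592/n) log Q: log Q = (E° − E)·n/0.0592 = (+2.41 − (+2.405))·6/0.0592 = 0.5068.
So 2·log[Au³⁺] = 3·log(0.134) − log Q = -2.6187 − (0.5068) = -3.1255; log[Au³⁺] = -3.1255 / 2 = -1.5628; [Au³⁺] = 10^(-1.5628) ≈ 0.027 M.

0.027 M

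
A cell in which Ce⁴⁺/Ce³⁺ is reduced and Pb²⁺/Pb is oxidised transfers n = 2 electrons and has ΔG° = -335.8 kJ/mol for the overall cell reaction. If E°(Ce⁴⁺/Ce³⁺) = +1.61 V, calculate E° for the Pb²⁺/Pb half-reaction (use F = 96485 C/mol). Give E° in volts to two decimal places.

E°cell = −ΔG°/(nF) = −(-335.8×10³)/((2)(96485)) = +1.740 V.
Since Ce⁴⁺/Ce³⁺ is the cathode and Pb²⁺/Pb the anode, E°cell = E°(Ce⁴⁺/Ce³⁺) − E°(Pb²⁺/Pb).
So E°(Pb²⁺/Pb) = E°(Ce⁴⁺/Ce³⁺) − E°cell = (+1.61) − (+1.740) = -0.13 V.

-0.13 V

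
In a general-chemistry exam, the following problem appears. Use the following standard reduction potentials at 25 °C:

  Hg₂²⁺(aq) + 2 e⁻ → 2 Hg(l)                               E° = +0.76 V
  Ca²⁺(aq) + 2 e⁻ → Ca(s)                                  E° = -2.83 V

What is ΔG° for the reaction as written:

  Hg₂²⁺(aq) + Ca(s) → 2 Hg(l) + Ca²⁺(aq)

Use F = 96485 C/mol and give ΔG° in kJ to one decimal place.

-692.8 kJ

As written, Hg₂²⁺/Hg is reduced (cathode) and Ca²⁺/Ca is oxidised (anode), so E°cell = (+0.76) − (-2.83) = +3.59 V.
Balancing electrons gives n = 2.
ΔG° = −nFE° = −(2)(96485)(+3.59) = -692,762 J = -692.8 kJ.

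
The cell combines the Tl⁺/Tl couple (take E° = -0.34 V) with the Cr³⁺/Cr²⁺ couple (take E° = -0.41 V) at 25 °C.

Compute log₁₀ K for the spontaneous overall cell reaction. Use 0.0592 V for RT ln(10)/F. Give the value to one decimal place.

Cathode: Tl⁺/Tl; anode: Cr³⁺/Cr²⁺. E°cell = +0.07 V, n = 1.
log K = nE°cell / 0.0592 = (1)(+0.07) / 0.0592 = 1.2.

1.2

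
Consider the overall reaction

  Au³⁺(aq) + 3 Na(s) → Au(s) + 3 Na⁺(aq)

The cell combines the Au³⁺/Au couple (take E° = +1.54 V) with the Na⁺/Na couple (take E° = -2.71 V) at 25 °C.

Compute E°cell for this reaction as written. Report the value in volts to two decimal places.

+4.25 V

The Au³⁺/Au couple has the higher reduction potential, so it is the cathode; Na⁺/Na is oxidised at the anode.
E°cell = E°(cathode) − E°(anode) = (+1.54) − (-2.71) = +4.25 V.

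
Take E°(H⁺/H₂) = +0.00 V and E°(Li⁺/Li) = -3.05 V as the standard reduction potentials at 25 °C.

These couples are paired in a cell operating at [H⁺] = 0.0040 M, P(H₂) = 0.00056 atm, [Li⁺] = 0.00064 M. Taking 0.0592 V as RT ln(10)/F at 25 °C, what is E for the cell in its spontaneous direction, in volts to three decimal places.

H⁺/H₂ is the cathode (higher E°), Li⁺/Li the anode: E°cell = +0.00 − (-3.05) = +3.05 V, n = 2.
Overall: 2 H⁺(aq) + 2 Li(s) → H₂(g) + 2 Li⁺(aq)
Q = P(H₂)·[Li⁺]^2 / ([H⁺]^2); log Q = -4.844.
E = E° − (0.0592/n) log Q = +3.05 − (0.0592/2)(-4.844) = +3.193 V.

+3.193 V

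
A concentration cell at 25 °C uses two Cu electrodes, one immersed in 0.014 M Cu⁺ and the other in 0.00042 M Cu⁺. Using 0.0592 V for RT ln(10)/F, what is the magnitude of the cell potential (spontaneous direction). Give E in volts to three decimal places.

+0.090 V

For a concentration cell E°cell = 0. The 0.014 M side is the cathode (reduction is favoured where [Cu⁺] is higher).
With n = 1, E = −(0.0592/1) log([Cu⁺]ₐₙ/[Cu⁺]꜀ₐₜ) = −(0.0592/1) log(0.00042/0.014) = −(0.0592/1)(-1.523) = +0.090 V.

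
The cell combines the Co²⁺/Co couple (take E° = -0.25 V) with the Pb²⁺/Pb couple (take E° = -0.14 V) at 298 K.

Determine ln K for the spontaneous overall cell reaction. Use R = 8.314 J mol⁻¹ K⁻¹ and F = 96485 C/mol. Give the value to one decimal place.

8.6

Cathode: Pb²⁺/Pb; anode: Co²⁺/Co. E°cell = (-0.14) − (-0.25) = +0.11 V, with n = 2.
ΔG° = −nFE° = −RT ln K, so ln K = nFE°/(RT) = (2)(96485)(+0.11) / ((8.314)(298)) = 8.568.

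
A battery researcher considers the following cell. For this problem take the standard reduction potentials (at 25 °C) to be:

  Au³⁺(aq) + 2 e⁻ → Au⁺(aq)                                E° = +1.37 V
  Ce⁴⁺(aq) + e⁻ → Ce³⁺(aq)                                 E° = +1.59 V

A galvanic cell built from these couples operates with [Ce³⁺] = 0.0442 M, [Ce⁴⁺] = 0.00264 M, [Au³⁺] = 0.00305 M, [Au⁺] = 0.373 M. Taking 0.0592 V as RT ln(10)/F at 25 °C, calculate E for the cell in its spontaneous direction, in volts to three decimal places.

+0.209 V

Ce⁴⁺/Ce³⁺ is the cathode (higher E°), Au³⁺/Au⁺ the anode: E°cell = +1.59 − (+1.37) = +0.22 V, n = 2.
Overall: 2 Ce⁴⁺(aq) + Au⁺(aq) → 2 Ce³⁺(aq) + Au³⁺(aq)
Q = [Ce³⁺]^2·[Au³⁺] / ([Ce⁴⁺]^2·[Au⁺]); log Q = 0.360.
E = E° − (0.0592/n) log Q = +0.22 − (0.0592/2)(0.360) = +0.209 V.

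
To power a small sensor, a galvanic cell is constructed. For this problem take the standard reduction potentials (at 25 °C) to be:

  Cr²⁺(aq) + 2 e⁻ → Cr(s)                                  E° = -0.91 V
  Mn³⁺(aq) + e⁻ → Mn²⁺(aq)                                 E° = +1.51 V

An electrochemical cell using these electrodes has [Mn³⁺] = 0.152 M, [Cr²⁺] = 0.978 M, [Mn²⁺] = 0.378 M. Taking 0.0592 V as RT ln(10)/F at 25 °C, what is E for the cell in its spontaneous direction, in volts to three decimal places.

Mn³⁺/Mn²⁺ is the cathode (higher E°), Cr²⁺/Cr the anode: E°cell = +1.51 − (-0.91) = +2.42 V, n = 2.
Overall: 2 Mn³⁺(aq) + Cr(s) → 2 Mn²⁺(aq) + Cr²⁺(aq)
Q = [Mn²⁺]^2·[Cr²⁺] / ([Mn³⁺]^2); log Q = 0.782.
E = E° − (0.0592/n) log Q = +2.42 − (0.0592/2)(0.782) = +2.397 V.

+2.397 V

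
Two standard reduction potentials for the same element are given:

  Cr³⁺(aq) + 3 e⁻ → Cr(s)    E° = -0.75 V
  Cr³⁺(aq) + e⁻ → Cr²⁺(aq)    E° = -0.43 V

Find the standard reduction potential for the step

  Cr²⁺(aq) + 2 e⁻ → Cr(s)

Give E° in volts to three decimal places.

Sequential free energies add, so n₃E°₃ = n₁E°₁ + n₂E°₂.
With n₃ = 3, and the known step contributing 1×(-0.43) V, the unknown satisfies 2·E° = 3×(-0.75) − 1×(-0.43) = -1.820.
E° = -1.820 / 2 = -0.910 V.

-0.910 V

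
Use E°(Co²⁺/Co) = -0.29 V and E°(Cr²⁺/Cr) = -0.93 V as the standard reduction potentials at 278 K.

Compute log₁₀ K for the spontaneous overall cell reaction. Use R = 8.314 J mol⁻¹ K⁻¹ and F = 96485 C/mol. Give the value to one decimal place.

Cathode: Co²⁺/Co; anode: Cr²⁺/Cr. E°cell = (-0.29) − (-0.93) = +0.64 V, with n = 2.
ΔG° = −nFE° = −RT ln K, so ln K = nFE°/(RT) = (2)(96485)(+0.64) / ((8.314)(278)) = 53.434.
log₁₀ K = 53.434 / ln 10 = 23.2.

23.2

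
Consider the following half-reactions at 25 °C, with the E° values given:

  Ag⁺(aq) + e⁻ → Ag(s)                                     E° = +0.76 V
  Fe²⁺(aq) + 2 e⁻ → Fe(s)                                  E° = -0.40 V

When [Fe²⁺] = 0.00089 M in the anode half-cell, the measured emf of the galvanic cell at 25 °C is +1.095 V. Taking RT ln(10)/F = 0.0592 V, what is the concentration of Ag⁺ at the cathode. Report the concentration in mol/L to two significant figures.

0.0024 M

Ag⁺/Ag is the cathode, Fe²⁺/Fe the anode: E°cell = +1.16 V, n = 2.
Overall reaction: 2 Ag⁺(aq) + Fe(s) → 2 Ag(s) + Fe²⁺(aq); Q = [Fe²⁺]^1/[Ag⁺]^2.
From E = E° − (0.0592/n) log Q: log Q = (E° − E)·n/0.0592 = (+1.16 − (+1.095))·2/0.0592 = 2.1959.
So 2·log[Ag⁺] = 1·log(0.00089) − log Q = -3.0506 − (2.1959) = -5.2465; log[Ag⁺] = -5.2465 / 2 = -2.6233; [Ag⁺] = 10^(-2.6233) ≈ 0.0024 M.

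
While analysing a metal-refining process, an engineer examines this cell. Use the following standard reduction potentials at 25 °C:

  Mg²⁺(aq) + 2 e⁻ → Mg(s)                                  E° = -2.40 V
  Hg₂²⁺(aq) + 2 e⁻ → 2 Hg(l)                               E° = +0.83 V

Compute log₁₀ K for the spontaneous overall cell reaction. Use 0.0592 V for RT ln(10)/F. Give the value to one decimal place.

Cathode: Hg₂²⁺/Hg; anode: Mg²⁺/Mg. E°cell = +3.23 V, n = 2.
log K = nE°cell / 0.0592 = (2)(+3.23) / 0.0592 = 109.1.

109.1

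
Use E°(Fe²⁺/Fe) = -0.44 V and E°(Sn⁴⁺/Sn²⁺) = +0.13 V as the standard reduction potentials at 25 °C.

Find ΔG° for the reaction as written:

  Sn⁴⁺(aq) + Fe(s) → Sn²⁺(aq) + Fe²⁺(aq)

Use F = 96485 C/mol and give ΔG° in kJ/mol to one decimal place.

As written, Sn⁴⁺/Sn²⁺ is reduced (cathode) and Fe²⁺/Fe is oxidised (anode), so E°cell = (+0.13) − (-0.44) = +0.57 V.
Balancing electrons gives n = 2.
ΔG° = −nFE° = −(2)(96485)(+0.57) = -109,993 J = -110.0 kJ/mol.

-110.0 kJ/mol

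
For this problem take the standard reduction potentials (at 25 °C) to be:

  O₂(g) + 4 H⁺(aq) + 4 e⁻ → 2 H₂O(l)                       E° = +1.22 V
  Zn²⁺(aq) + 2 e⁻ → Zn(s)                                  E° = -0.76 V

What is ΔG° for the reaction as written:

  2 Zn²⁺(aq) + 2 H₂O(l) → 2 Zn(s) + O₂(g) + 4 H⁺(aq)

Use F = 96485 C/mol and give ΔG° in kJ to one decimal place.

As written, Zn²⁺/Zn is reduced (cathode) and O₂/H₂O is oxidised (anode), so E°cell = (-0.76) − (+1.22) = -1.98 V.
Balancing electrons gives n = 4.
ΔG° = −nFE° = −(4)(96485)(-1.98) = 764,161 J = +764.2 kJ.

+764.2 kJ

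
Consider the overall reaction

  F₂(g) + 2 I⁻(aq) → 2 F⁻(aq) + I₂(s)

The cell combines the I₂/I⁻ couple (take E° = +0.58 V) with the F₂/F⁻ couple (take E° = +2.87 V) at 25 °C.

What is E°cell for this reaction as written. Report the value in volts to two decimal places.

The F₂/F⁻ couple has the higher reduction potential, so it is the cathode; I₂/I⁻ is oxidised at the anode.
E°cell = E°(cathode) − E°(anode) = (+2.87) − (+0.58) = +2.29 V.

+2.29 V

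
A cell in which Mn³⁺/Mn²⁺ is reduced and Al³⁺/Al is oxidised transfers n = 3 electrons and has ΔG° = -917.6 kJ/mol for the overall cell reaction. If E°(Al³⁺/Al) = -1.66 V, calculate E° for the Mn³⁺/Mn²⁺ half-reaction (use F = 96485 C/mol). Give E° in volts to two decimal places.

+1.51 V

E°cell = −ΔG°/(nF) = −(-917.6×10³)/((3)(96485)) = +3.170 V.
Since Mn³⁺/Mn²⁺ is the cathode and Al³⁺/Al the anode, E°cell = E°(Mn³⁺/Mn²⁺) − E°(Al³⁺/Al).
So E°(Mn³⁺/Mn²⁺) = E°cell + E°(Al³⁺/Al) = +3.170 + (-1.66) = +1.51 V.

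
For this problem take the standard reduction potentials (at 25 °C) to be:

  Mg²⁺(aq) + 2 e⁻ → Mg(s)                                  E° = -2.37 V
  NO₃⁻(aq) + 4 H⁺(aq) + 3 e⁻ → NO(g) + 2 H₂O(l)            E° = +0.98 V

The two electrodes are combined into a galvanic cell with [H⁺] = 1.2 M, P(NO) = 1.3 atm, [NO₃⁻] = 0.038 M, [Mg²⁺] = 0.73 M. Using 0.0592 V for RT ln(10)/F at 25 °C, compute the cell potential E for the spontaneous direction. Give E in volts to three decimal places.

NO₃⁻/NO is the cathode (higher E°), Mg²⁺/Mg the anode: E°cell = +0.98 − (-2.37) = +3.35 V, n = 6.
Overall: 2 NO₃⁻(aq) + 8 H⁺(aq) + 3 Mg(s) → 2 NO(g) + 4 H₂O(l) + 3 Mg²⁺(aq)
Q = P(NO)^2·[Mg²⁺]^3 / ([NO₃⁻]^2·[H⁺]^8); log Q = 2.025.
E = E° − (0.0592/n) log Q = +3.35 − (0.0592/6)(2.025) = +3.330 V.

+3.330 V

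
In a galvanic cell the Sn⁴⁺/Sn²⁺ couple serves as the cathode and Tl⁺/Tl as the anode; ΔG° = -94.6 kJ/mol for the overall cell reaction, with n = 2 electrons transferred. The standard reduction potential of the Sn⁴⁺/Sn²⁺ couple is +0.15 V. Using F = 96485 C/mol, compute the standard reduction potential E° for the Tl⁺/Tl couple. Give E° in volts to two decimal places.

-0.34 V

E°cell = −ΔG°/(nF) = −(-94.6×10³)/((2)(96485)) = +0.490 V.
Since Sn⁴⁺/Sn²⁺ is the cathode and Tl⁺/Tl the anode, E°cell = E°(Sn⁴⁺/Sn²⁺) − E°(Tl⁺/Tl).
So E°(Tl⁺/Tl) = E°(Sn⁴⁺/Sn²⁺) − E°cell = (+0.15) − (+0.490) = -0.34 V.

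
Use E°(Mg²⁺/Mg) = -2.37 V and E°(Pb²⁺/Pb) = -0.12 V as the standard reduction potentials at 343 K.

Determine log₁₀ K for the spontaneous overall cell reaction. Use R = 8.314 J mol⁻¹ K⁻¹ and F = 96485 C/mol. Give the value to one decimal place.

Cathode: Pb²⁺/Pb; anode: Mg²⁺/Mg. E°cell = (-0.12) − (-2.37) = +2.25 V, with n = 2.
ΔG° = −nFE° = −RT ln K, so ln K = nFE°/(RT) = (2)(96485)(+2.25) / ((8.314)(343)) = 152.254.
log₁₀ K = 152.254 / ln 10 = 66.1.

66.1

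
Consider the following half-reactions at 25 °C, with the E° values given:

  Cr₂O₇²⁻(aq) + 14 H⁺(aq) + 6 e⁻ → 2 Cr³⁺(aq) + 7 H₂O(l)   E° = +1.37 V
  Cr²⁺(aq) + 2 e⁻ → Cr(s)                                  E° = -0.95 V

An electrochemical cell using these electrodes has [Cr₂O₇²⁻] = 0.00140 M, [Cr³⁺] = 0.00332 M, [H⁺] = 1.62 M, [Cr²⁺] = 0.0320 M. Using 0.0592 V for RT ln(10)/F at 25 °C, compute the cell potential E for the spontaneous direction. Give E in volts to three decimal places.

+2.414 V

Cr₂O₇²⁻/Cr³⁺ is the cathode (higher E°), Cr²⁺/Cr the anode: E°cell = +1.37 − (-0.95) = +2.32 V, n = 6.
Overall: Cr₂O₇²⁻(aq) + 14 H⁺(aq) + 3 Cr(s) → 2 Cr³⁺(aq) + 7 H₂O(l) + 3 Cr²⁺(aq)
Q = [Cr³⁺]^2·[Cr²⁺]^3 / ([Cr₂O₇²⁻]·[H⁺]^14); log Q = -9.522.
E = E° − (0.0592/n) log Q = +2.32 − (0.0592/6)(-9.522) = +2.414 V.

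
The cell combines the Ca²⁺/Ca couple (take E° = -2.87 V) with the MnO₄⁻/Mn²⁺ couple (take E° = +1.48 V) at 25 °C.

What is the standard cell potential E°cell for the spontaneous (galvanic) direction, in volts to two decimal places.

+4.35 V

The MnO₄⁻/Mn²⁺ couple has the higher reduction potential, so it is the cathode; Ca²⁺/Ca is oxidised at the anode.
E°cell = E°(cathode) − E°(anode) = (+1.48) − (-2.87) = +4.35 V.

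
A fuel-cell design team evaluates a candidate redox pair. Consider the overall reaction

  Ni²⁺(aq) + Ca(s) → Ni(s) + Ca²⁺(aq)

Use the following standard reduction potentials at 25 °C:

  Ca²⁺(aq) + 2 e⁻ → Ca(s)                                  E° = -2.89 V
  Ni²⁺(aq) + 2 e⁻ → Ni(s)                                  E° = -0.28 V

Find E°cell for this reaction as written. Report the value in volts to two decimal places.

The Ni²⁺/Ni couple has the higher reduction potential, so it is the cathode; Ca²⁺/Ca is oxidised at the anode.
E°cell = E°(cathode) − E°(anode) = (-0.28) − (-2.89) = +2.61 V.

+2.61 V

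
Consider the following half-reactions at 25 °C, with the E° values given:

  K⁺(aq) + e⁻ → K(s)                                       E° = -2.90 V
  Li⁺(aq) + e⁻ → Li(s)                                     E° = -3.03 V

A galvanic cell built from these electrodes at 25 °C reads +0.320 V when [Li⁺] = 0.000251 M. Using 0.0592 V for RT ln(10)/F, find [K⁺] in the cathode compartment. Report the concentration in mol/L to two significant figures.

0.41 M

K⁺/K is the cathode, Li⁺/Li the anode: E°cell = +0.13 V, n = 1.
Overall reaction: K⁺(aq) + Li(s) → K(s) + Li⁺(aq); Q = [Li⁺]^1/[K⁺]^1.
From E = E° − (0.0592/n) log Q: log Q = (E° − E)·n/0.0592 = (+0.13 − (+0.320))·1/0.0592 = -3.2095.
So 1·log[K⁺] = 1·log(0.000251) − log Q = -3.6003 − (-3.2095) = -0.3908; [K⁺] = 10^(-0.3908) ≈ 0.41 M.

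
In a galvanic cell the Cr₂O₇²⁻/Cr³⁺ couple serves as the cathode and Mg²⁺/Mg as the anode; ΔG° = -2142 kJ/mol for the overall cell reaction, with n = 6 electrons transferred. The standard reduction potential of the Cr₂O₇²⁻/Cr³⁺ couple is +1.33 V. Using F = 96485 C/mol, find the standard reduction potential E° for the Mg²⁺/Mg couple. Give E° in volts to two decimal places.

E°cell = −ΔG°/(nF) = −(-2142×10³)/((6)(96485)) = +3.700 V.
Since Cr₂O₇²⁻/Cr³⁺ is the cathode and Mg²⁺/Mg the anode, E°cell = E°(Cr₂O₇²⁻/Cr³⁺) − E°(Mg²⁺/Mg).
So E°(Mg²⁺/Mg) = E°(Cr₂O₇²⁻/Cr³⁺) − E°cell = (+1.33) − (+3.700) = -2.37 V.

-2.37 V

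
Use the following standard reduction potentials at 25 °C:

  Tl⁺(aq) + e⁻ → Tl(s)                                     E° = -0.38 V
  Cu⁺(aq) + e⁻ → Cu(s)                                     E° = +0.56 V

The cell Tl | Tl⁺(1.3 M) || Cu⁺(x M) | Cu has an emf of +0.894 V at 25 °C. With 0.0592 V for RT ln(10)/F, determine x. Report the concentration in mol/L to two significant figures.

0.22 M

Cu⁺/Cu is the cathode, Tl⁺/Tl the anode: E°cell = +0.94 V, n = 1.
Overall reaction: Cu⁺(aq) + Tl(s) → Cu(s) + Tl⁺(aq); Q = [Tl⁺]^1/[Cu⁺]^1.
From E = E° − (0.0592/n) log Q: log Q = (E° − E)·n/0.0592 = (+0.94 − (+0.894))·1/0.0592 = 0.7770.
So 1·log[Cu⁺] = 1·log(1.3) − log Q = 0.1139 − (0.7770) = -0.6631; [Cu⁺] = 10^(-0.6631) ≈ 0.22 M.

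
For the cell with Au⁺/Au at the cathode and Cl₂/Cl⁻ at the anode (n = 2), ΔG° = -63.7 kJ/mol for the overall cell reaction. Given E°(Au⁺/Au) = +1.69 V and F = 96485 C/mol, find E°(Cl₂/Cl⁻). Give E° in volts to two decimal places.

+1.36 V

E°cell = −ΔG°/(nF) = −(-63.7×10³)/((2)(96485)) = +0.330 V.
Since Au⁺/Au is the cathode and Cl₂/Cl⁻ the anode, E°cell = E°(Au⁺/Au) − E°(Cl₂/Cl⁻).
So E°(Cl₂/Cl⁻) = E°(Au⁺/Au) − E°cell = (+1.69) − (+0.330) = +1.36 V.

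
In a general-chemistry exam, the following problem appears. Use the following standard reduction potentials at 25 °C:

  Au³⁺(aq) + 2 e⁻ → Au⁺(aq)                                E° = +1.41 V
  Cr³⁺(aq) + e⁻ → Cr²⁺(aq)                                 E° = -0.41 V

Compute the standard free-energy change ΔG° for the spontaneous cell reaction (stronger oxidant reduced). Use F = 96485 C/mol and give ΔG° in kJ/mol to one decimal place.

-351.2 kJ/mol

Au³⁺/Au⁺ (E° = +1.41 V) is the cathode; Cr³⁺/Cr²⁺ (E° = -0.41 V) is the anode, so E°cell = +1.82 V.
Balancing electrons gives n = 2 (lcm of 2 and 1).
ΔG° = −nFE° = −(2)(96485)(+1.82) = -351,205 J = -351.2 kJ/mol.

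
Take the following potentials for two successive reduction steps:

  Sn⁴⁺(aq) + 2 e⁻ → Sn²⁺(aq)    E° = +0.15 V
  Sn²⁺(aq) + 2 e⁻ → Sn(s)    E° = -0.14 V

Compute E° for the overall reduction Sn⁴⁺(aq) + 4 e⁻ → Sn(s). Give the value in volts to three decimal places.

+0.005 V

Adding the free-energy changes (−nFE°) of the two steps gives −n₃FE°₃ = −n₁FE°₁ − n₂FE°₂.
E°₃ = (2×+0.15 + 2×-0.14) / 4 = (+0.020) / 4 = +0.005 V.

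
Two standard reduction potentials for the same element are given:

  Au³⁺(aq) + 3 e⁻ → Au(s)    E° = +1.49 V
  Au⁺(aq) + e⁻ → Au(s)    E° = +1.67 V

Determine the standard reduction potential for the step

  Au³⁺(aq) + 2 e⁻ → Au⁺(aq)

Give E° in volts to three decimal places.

+1.400 V

Sequential free energies add, so n₃E°₃ = n₁E°₁ + n₂E°₂.
With n₃ = 3, and the known step contributing 1×(+1.67) V, the unknown satisfies 2·E° = 3×(+1.49) − 1×(+1.67) = +2.800.
E° = +2.800 / 2 = +1.400 V.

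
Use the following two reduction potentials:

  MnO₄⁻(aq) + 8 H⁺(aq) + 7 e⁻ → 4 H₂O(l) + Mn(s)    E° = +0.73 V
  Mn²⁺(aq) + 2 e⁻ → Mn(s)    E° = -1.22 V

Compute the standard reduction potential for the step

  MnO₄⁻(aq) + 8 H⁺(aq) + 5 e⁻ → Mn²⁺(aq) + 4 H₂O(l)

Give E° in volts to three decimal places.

+1.510 V

Sequential free energies add, so n₃E°₃ = n₁E°₁ + n₂E°₂.
With n₃ = 7, and the known step contributing 2×(-1.22) V, the unknown satisfies 5·E° = 7×(+0.73) − 2×(-1.22) = +7.550.
E° = +7.550 / 5 = +1.510 V.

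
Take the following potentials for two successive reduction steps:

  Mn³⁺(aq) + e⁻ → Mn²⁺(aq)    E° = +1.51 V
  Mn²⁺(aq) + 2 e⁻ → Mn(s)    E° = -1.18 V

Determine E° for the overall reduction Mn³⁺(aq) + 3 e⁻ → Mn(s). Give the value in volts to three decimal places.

Adding the free-energy changes (−nFE°) of the two steps gives −n₃FE°₃ = −n₁FE°₁ − n₂FE°₂.
E°₃ = (1×+1.51 + 2×-1.18) / 3 = (-0.850) / 3 = -0.283 V.
Simply averaging or adding the two E° values would be wrong; the electron-weighted sum is required.

-0.283 V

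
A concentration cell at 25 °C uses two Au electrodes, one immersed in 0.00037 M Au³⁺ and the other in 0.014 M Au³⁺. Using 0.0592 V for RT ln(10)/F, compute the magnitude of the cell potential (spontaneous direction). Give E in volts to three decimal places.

+0.031 V

For a concentration cell E°cell = 0. The 0.014 M side is the cathode (reduction is favoured where [Au³⁺] is higher).
With n = 3, E = −(0.0592/3) log([Au³⁺]ₐₙ/[Au³⁺]꜀ₐₜ) = −(0.0592/3) log(0.00037/0.014) = −(0.0592/3)(-1.578) = +0.031 V.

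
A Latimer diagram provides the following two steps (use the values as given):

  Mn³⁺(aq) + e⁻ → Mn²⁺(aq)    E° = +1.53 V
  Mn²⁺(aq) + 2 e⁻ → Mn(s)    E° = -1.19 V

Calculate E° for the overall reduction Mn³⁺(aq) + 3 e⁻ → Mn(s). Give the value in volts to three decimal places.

Since ΔG° = −nFE° is additive over sequential reductions, n₃E°₃ = n₁E°₁ + n₂E°₂.
E°₃ = (1×+1.53 + 2×-1.19) / 3 = (-0.850) / 3 = -0.283 V.

-0.283 V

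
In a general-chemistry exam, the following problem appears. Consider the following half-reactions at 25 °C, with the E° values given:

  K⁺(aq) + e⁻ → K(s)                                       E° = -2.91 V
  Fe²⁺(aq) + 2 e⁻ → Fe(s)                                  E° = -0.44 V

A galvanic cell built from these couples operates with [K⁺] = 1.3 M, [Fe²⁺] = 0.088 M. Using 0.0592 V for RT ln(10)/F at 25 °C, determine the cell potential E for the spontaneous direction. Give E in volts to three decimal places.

+2.432 V

Fe²⁺/Fe is the cathode (higher E°), K⁺/K the anode: E°cell = -0.44 − (-2.91) = +2.47 V, n = 2.
Overall: Fe²⁺(aq) + 2 K(s) → Fe(s) + 2 K⁺(aq)
Q = [K⁺]^2 / ([Fe²⁺]); log Q = 1.283.
E = E° − (0.0592/n) log Q = +2.47 − (0.0592/2)(1.283) = +2.432 V.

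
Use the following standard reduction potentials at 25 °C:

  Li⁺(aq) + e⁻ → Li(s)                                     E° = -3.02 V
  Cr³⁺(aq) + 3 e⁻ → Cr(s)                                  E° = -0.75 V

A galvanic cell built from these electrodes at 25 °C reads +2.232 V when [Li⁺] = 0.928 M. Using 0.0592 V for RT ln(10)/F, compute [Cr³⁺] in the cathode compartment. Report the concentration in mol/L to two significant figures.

Cr³⁺/Cr is the cathode, Li⁺/Li the anode: E°cell = +2.27 V, n = 3.
Overall reaction: Cr³⁺(aq) + 3 Li(s) → Cr(s) + 3 Li⁺(aq); Q = [Li⁺]^3/[Cr³⁺]^1.
From E = E° − (0.0592/n) log Q: log Q = (E° − E)·n/0.0592 = (+2.27 − (+2.232))·3/0.0592 = 1.9257.
So 1·log[Cr³⁺] = 3·log(0.928) − log Q = -0.0974 − (1.9257) = -2.0231; [Cr³⁺] = 10^(-2.0231) ≈ 0.0095 M.

0.0095 M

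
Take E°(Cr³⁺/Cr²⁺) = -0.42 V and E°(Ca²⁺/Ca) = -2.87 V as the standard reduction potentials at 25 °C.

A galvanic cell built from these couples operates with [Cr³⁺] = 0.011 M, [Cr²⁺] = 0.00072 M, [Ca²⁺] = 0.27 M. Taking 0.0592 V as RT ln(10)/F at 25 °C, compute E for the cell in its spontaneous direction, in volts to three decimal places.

Cr³⁺/Cr²⁺ is the cathode (higher E°), Ca²⁺/Ca the anode: E°cell = -0.42 − (-2.87) = +2.45 V, n = 2.
Overall: 2 Cr³⁺(aq) + Ca(s) → 2 Cr²⁺(aq) + Ca²⁺(aq)
Q = [Cr²⁺]^2·[Ca²⁺] / ([Cr³⁺]^2); log Q = -2.937.
E = E° − (0.0592/n) log Q = +2.45 − (0.0592/2)(-2.937) = +2.537 V.

+2.537 V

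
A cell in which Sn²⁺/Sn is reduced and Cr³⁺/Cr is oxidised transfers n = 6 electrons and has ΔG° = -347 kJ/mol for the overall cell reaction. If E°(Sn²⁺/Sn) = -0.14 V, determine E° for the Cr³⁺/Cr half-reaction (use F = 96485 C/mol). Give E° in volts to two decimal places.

E°cell = −ΔG°/(nF) = −(-347×10³)/((6)(96485)) = +0.599 V.
Since Sn²⁺/Sn is the cathode and Cr³⁺/Cr the anode, E°cell = E°(Sn²⁺/Sn) − E°(Cr³⁺/Cr).
So E°(Cr³⁺/Cr) = E°(Sn²⁺/Sn) − E°cell = (-0.14) − (+0.599) = -0.74 V.

-0.74 V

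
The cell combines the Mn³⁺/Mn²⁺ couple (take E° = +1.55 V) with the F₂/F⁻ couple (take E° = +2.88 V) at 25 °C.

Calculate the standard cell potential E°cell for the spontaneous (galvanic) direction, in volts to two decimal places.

+1.33 V

The F₂/F⁻ couple has the higher reduction potential, so it is the cathode; Mn³⁺/Mn²⁺ is oxidised at the anode.
E°cell = E°(cathode) − E°(anode) = (+2.88) − (+1.55) = +1.33 V.
Since E°cell > 0, the reaction is spontaneous under standard conditions.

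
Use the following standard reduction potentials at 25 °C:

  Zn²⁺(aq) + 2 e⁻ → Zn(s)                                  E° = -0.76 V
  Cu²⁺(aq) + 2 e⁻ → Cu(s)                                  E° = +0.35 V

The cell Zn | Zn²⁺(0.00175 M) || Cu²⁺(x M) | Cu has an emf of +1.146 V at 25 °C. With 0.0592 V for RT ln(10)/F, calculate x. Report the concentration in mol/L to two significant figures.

Cu²⁺/Cu is the cathode, Zn²⁺/Zn the anode: E°cell = +1.11 V, n = 2.
Overall reaction: Cu²⁺(aq) + Zn(s) → Cu(s) + Zn²⁺(aq); Q = [Zn²⁺]^1/[Cu²⁺]^1.
From E = E° − (0.0592/n) log Q: log Q = (E° − E)·n/0.0592 = (+1.11 − (+1.146))·2/0.0592 = -1.2162.
So 1·log[Cu²⁺] = 1·log(0.00175) − log Q = -2.7570 − (-1.2162) = -1.5408; [Cu²⁺] = 10^(-1.5408) ≈ 0.029 M.

0.029 M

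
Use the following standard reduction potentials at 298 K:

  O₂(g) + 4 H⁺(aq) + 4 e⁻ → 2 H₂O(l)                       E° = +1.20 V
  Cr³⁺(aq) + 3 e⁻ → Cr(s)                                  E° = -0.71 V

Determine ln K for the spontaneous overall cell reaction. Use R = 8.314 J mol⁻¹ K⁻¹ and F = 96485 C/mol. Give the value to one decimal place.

892.6

Cathode: O₂/H₂O; anode: Cr³⁺/Cr. E°cell = (+1.20) − (-0.71) = +1.91 V, with n = 12.
ΔG° = −nFE° = −RT ln K, so ln K = nFE°/(RT) = (12)(96485)(+1.91) / ((8.314)(298)) = 892.582.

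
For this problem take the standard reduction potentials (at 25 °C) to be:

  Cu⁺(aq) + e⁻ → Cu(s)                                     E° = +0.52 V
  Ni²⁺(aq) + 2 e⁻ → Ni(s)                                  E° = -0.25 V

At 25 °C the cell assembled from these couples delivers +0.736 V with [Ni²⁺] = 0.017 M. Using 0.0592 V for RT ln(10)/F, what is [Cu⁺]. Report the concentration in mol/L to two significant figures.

0.035 M

Cu⁺/Cu is the cathode, Ni²⁺/Ni the anode: E°cell = +0.77 V, n = 2.
Overall reaction: 2 Cu⁺(aq) + Ni(s) → 2 Cu(s) + Ni²⁺(aq); Q = [Ni²⁺]^1/[Cu⁺]^2.
From E = E° − (0.0592/n) log Q: log Q = (E° − E)·n/0.0592 = (+0.77 − (+0.736))·2/0.0592 = 1.1486.
So 2·log[Cu⁺] = 1·log(0.017) − log Q = -1.7696 − (1.1486) = -2.9182; log[Cu⁺] = -2.9182 / 2 = -1.4591; [Cu⁺] = 10^(-1.4591) ≈ 0.035 M.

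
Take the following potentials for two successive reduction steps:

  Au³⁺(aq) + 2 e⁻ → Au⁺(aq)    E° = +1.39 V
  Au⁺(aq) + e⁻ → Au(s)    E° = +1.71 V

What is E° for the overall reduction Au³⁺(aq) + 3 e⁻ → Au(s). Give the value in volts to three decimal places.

+1.497 V

Adding the free-energy changes (−nFE°) of the two steps gives −n₃FE°₃ = −n₁FE°₁ − n₂FE°₂.
E°₃ = (2×+1.39 + 1×+1.71) / 3 = (+4.490) / 3 = +1.497 V.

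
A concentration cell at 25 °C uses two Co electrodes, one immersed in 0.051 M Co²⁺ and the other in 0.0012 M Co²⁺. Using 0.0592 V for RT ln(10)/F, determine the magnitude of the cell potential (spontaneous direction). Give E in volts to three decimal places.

+0.048 V

For a concentration cell E°cell = 0. The 0.051 M side is the cathode (reduction is favoured where [Co²⁺] is higher).
With n = 2, E = −(0.0592/2) log([Co²⁺]ₐₙ/[Co²⁺]꜀ₐₜ) = −(0.0592/2) log(0.0012/0.051) = −(0.0592/2)(-1.628) = +0.048 V.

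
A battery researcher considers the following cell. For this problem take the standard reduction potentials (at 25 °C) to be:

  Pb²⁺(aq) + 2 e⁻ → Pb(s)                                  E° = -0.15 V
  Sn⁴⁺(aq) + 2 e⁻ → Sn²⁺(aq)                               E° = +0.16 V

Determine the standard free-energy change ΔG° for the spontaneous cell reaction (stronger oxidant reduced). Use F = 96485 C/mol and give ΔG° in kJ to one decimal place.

Sn⁴⁺/Sn²⁺ (E° = +0.16 V) is the cathode; Pb²⁺/Pb (E° = -0.15 V) is the anode, so E°cell = +0.31 V.
Balancing electrons gives n = 2 (lcm of 2 and 2).
ΔG° = −nFE° = −(2)(96485)(+0.31) = -59,821 J = -59.8 kJ.

-59.8 kJ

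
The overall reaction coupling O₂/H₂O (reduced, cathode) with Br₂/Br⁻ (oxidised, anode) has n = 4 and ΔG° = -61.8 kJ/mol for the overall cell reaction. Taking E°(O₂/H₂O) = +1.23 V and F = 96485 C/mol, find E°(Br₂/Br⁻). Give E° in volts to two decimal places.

E°cell = −ΔG°/(nF) = −(-61.8×10³)/((4)(96485)) = +0.160 V.
Since O₂/H₂O is the cathode and Br₂/Br⁻ the anode, E°cell = E°(O₂/H₂O) − E°(Br₂/Br⁻).
So E°(Br₂/Br⁻) = E°(O₂/H₂O) − E°cell = (+1.23) − (+0.160) = +1.07 V.

+1.07 V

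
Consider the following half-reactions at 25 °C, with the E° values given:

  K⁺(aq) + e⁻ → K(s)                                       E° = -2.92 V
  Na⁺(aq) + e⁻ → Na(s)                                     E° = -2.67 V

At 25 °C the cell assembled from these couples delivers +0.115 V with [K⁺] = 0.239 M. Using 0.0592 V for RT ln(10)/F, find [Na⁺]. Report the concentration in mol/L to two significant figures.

0.0013 M

Na⁺/Na is the cathode, K⁺/K the anode: E°cell = +0.25 V, n = 1.
Overall reaction: Na⁺(aq) + K(s) → Na(s) + K⁺(aq); Q = [K⁺]^1/[Na⁺]^1.
From E = E° − (0.0592/n) log Q: log Q = (E° − E)·n/0.0592 = (+0.25 − (+0.115))·1/0.0592 = 2.2804.
So 1·log[Na⁺] = 1·log(0.239) − log Q = -0.6216 − (2.2804) = -2.9020; [Na⁺] = 10^(-2.9020) ≈ 0.0013 M.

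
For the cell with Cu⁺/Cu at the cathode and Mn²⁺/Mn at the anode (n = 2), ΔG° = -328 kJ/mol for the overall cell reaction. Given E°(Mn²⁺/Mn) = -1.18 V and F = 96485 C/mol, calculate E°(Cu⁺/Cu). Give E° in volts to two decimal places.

+0.52 V

E°cell = −ΔG°/(nF) = −(-328×10³)/((2)(96485)) = +1.700 V.
Since Cu⁺/Cu is the cathode and Mn²⁺/Mn the anode, E°cell = E°(Cu⁺/Cu) − E°(Mn²⁺/Mn).
So E°(Cu⁺/Cu) = E°cell + E°(Mn²⁺/Mn) = +1.700 + (-1.18) = +0.52 V.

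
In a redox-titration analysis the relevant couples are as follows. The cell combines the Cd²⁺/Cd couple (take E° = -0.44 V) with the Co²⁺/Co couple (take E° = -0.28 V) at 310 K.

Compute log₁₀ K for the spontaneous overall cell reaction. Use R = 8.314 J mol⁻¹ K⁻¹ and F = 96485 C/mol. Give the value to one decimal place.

Cathode: Co²⁺/Co; anode: Cd²⁺/Cd. E°cell = (-0.28) − (-0.44) = +0.16 V, with n = 2.
ΔG° = −nFE° = −RT ln K, so ln K = nFE°/(RT) = (2)(96485)(+0.16) / ((8.314)(310)) = 11.979.
log₁₀ K = 11.979 / ln 10 = 5.2.

5.2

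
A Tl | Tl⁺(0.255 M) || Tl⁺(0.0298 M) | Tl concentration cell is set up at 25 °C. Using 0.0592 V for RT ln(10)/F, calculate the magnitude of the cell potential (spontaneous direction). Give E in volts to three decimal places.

For a concentration cell E°cell = 0. The 0.255 M side is the cathode (reduction is favoured where [Tl⁺] is higher).
With n = 1, E = −(0.0592/1) log([Tl⁺]ₐₙ/[Tl⁺]꜀ₐₜ) = −(0.0592/1) log(0.0298/0.255) = −(0.0592/1)(-0.932) = +0.055 V.

+0.055 V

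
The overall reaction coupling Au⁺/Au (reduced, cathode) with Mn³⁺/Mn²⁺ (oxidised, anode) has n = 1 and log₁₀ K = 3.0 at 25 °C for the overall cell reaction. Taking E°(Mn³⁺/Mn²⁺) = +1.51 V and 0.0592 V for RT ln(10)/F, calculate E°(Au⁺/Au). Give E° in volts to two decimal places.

E°cell = (0.0592/n)·log K = (0.0592/1)(3.0) = +0.178 V.
Since Au⁺/Au is the cathode and Mn³⁺/Mn²⁺ the anode, E°cell = E°(Au⁺/Au) − E°(Mn³⁺/Mn²⁺).
So E°(Au⁺/Au) = E°cell + E°(Mn³⁺/Mn²⁺) = +0.178 + (+1.51) = +1.69 V.

+1.69 V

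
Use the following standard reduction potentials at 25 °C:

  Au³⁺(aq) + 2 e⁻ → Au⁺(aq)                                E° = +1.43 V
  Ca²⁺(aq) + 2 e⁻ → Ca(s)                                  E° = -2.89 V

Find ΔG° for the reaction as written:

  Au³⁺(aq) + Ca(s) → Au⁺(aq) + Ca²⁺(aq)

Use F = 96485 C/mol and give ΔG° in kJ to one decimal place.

-833.6 kJ

As written, Au³⁺/Au⁺ is reduced (cathode) and Ca²⁺/Ca is oxidised (anode), so E°cell = (+1.43) − (-2.89) = +4.32 V.
Balancing electrons gives n = 2.
ΔG° = −nFE° = −(2)(96485)(+4.32) = -833,630 J = -833.6 kJ.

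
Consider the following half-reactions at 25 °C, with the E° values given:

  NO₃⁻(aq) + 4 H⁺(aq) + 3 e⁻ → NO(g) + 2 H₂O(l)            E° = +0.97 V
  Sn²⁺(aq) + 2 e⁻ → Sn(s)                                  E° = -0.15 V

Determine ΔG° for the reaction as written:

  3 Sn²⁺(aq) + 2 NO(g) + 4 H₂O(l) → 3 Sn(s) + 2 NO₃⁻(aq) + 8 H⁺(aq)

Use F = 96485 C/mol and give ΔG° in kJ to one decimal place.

As written, Sn²⁺/Sn is reduced (cathode) and NO₃⁻/NO is oxidised (anode), so E°cell = (-0.15) − (+0.97) = -1.12 V.
Balancing electrons gives n = 6.
ΔG° = −nFE° = −(6)(96485)(-1.12) = 648,379 J = +648.4 kJ.

+648.4 kJ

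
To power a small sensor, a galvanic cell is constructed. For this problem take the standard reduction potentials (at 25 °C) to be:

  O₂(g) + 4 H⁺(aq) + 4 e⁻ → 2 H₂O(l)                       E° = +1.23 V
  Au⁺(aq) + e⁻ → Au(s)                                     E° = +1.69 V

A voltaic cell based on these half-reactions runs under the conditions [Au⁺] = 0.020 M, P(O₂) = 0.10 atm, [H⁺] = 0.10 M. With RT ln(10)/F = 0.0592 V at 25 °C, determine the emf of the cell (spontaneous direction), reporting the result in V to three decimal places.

+0.433 V

Au⁺/Au is the cathode (higher E°), O₂/H₂O the anode: E°cell = +1.69 − (+1.23) = +0.46 V, n = 4.
Overall: 4 Au⁺(aq) + 2 H₂O(l) → 4 Au(s) + O₂(g) + 4 H⁺(aq)
Q = P(O₂)·[H⁺]^4 / ([Au⁺]^4); log Q = 1.796.
E = E° − (0.0592/n) log Q = +0.46 − (0.0592/4)(1.796) = +0.433 V.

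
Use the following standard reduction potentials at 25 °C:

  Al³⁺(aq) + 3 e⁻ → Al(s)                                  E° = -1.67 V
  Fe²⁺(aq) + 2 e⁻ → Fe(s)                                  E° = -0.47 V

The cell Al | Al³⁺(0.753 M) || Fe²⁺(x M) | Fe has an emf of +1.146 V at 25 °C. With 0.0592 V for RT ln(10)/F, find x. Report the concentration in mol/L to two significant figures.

0.012 M

Fe²⁺/Fe is the cathode, Al³⁺/Al the anode: E°cell = +1.20 V, n = 6.
Overall reaction: 3 Fe²⁺(aq) + 2 Al(s) → 3 Fe(s) + 2 Al³⁺(aq); Q = [Al³⁺]^2/[Fe²⁺]^3.
From E = E° − (0.0592/n) log Q: log Q = (E° − E)·n/0.0592 = (+1.20 − (+1.146))·6/0.0592 = 5.4730.
So 3·log[Fe²⁺] = 2·log(0.753) − log Q = -0.2464 − (5.4730) = -5.7194; log[Fe²⁺] = -5.7194 / 3 = -1.9065; [Fe²⁺] = 10^(-1.9065) ≈ 0.012 M.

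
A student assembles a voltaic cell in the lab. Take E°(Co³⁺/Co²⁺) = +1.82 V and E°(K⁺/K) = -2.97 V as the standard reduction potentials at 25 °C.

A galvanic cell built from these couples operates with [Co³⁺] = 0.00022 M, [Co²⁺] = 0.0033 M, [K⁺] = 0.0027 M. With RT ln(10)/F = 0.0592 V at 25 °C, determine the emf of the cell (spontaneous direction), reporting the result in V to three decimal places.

Co³⁺/Co²⁺ is the cathode (higher E°), K⁺/K the anode: E°cell = +1.82 − (-2.97) = +4.79 V, n = 1.
Overall: Co³⁺(aq) + K(s) → Co²⁺(aq) + K⁺(aq)
Q = [Co²⁺]·[K⁺] / ([Co³⁺]); log Q = -1.393.
E = E° − (0.0592/n) log Q = +4.79 − (0.0592/1)(-1.393) = +4.872 V.

+4.872 V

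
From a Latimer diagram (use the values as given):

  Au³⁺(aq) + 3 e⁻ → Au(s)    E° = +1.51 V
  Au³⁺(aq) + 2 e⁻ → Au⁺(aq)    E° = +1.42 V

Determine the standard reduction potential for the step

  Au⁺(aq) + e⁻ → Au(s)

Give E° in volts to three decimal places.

Sequential free energies add, so n₃E°₃ = n₁E°₁ + n₂E°₂.
With n₃ = 3, and the known step contributing 2×(+1.42) V, the unknown satisfies 1·E° = 3×(+1.51) − 2×(+1.42) = +1.690.
E° = +1.690 / 1 = +1.690 V.

+1.690 V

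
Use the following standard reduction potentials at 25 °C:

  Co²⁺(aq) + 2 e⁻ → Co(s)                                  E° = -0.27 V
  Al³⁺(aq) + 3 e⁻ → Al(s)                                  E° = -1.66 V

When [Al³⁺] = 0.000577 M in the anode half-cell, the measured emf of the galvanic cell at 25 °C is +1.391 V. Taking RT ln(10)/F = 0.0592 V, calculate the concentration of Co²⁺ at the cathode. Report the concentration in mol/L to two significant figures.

0.0075 M

Co²⁺/Co is the cathode, Al³⁺/Al the anode: E°cell = +1.39 V, n = 6.
Overall reaction: 3 Co²⁺(aq) + 2 Al(s) → 3 Co(s) + 2 Al³⁺(aq); Q = [Al³⁺]^2/[Co²⁺]^3.
From E = E° − (0.0592/n) log Q: log Q = (E° − E)·n/0.0592 = (+1.39 − (+1.391))·6/0.0592 = -0.1014.
So 3·log[Co²⁺] = 2·log(0.000577) − log Q = -6.4776 − (-0.1014) = -6.3762; log[Co²⁺] = -6.3762 / 3 = -2.1254; [Co²⁺] = 10^(-2.1254) ≈ 0.0075 M.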